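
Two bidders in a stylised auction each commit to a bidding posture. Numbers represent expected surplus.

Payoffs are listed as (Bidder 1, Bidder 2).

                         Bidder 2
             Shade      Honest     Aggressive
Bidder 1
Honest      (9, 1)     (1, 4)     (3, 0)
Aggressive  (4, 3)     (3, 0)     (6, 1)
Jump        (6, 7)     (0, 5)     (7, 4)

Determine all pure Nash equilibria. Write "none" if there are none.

There is no pure-strategy Nash equilibrium.

(Honest, Shade): Bidder 2 can switch to Honest (1 → 4). Not NE.
(Honest, Honest): Bidder 1 can switch to Aggressive (1 → 3). Not NE.
(Honest, Aggressive): Bidder 1 can switch to Aggressive (3 → 6). Not NE.
(Aggressive, Shade): Bidder 1 can switch to Honest (4 → 9). Not NE.
(Aggressive, Honest): Bidder 2 can switch to Shade (0 → 3). Not NE.
(Aggressive, Aggressive): Bidder 1 can switch to Jump (6 → 7). Not NE.
(Jump, Shade): Bidder 1 can switch to Honest (6 → 9). Not NE.
(Jump, Honest): Bidder 1 can switch to Honest (0 → 1). Not NE.
(Jump, Aggressive): Bidder 2 can switch to Shade (4 → 7). Not NE.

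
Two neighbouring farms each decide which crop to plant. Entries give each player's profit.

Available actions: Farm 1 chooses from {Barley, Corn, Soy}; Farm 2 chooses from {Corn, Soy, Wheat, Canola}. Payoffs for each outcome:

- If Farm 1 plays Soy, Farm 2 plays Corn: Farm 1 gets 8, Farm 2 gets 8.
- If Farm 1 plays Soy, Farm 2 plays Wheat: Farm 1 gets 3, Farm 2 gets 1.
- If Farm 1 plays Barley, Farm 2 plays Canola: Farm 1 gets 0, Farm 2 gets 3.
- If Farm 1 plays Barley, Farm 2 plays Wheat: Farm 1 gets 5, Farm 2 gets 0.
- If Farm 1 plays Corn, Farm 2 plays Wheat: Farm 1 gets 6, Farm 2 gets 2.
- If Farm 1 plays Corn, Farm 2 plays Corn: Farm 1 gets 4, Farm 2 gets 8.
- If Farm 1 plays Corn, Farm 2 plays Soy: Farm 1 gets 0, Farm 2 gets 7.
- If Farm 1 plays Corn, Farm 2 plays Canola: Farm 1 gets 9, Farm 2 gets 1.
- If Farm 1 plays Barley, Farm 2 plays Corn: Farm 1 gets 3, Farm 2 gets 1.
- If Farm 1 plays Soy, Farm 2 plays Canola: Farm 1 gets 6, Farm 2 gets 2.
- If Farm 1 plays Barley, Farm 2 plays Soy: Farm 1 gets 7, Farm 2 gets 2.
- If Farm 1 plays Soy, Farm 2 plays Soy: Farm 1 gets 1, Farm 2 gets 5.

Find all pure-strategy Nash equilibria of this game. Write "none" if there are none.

(Soy, Corn)

Farm 1 against Corn: payoffs 3, 4, 8 → best response Soy.
Farm 1 against Soy: payoffs 7, 0, 1 → best response Barley.
Farm 1 against Wheat: payoffs 5, 6, 3 → best response Corn.
Farm 1 against Canola: payoffs 0, 9, 6 → best response Corn.
Farm 2 against Barley: payoffs 1, 2, 0, 3 → best response Canola.
Farm 2 against Corn: payoffs 8, 7, 2, 1 → best response Corn.
Farm 2 against Soy: payoffs 8, 5, 1, 2 → best response Corn.
Mutual best responses: (Soy, Corn).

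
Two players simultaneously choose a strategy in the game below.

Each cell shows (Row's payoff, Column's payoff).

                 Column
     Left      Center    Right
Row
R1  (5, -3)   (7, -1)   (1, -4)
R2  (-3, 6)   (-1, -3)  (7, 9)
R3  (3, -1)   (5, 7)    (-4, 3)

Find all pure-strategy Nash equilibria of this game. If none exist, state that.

(R1, Center), (R2, Right)

(R1, Left): Column can switch to Center (-3 → -1). Not NE.
(R1, Center): Row gets 7, best alternative 5; Column gets -1, best alternative -3. No profitable deviation — NE.
(R1, Right): Row can switch to R2 (1 → 7). Not NE.
(R2, Left): Row can switch to R1 (-3 → 5). Not NE.
(R2, Center): Row can switch to R1 (-1 → 7). Not NE.
(R2, Right): Row gets 7, best alternative 1; Column gets 9, best alternative 6. No profitable deviation — NE.
(R3, Left): Row can switch to R1 (3 → 5). Not NE.
(R3, Center): Row can switch to R1 (5 → 7). Not NE.
(R3, Right): Row can switch to R1 (-4 → 1). Not NE.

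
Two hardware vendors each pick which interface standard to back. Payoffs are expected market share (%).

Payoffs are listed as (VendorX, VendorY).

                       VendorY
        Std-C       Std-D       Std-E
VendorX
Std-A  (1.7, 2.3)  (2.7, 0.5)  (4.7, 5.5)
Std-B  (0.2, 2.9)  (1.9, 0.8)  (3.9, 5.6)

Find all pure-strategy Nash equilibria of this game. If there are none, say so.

Pure NE: (Std-A, Std-E)

(Std-A, Std-C): VendorY can switch to Std-E (2.3 → 5.5). Not NE.
(Std-A, Std-D): VendorY can switch to Std-C (0.5 → 2.3). Not NE.
(Std-A, Std-E): VendorX gets 4.7, best alternative 3.9; VendorY gets 5.5, best alternative 2.3. No profitable deviation — NE.
(Std-B, Std-C): VendorX can switch to Std-A (0.2 → 1.7). Not NE.
(Std-B, Std-D): VendorX can switch to Std-A (1.9 → 2.7). Not NE.
(Std-B, Std-E): VendorX can switch to Std-A (3.9 → 4.7). Not NE.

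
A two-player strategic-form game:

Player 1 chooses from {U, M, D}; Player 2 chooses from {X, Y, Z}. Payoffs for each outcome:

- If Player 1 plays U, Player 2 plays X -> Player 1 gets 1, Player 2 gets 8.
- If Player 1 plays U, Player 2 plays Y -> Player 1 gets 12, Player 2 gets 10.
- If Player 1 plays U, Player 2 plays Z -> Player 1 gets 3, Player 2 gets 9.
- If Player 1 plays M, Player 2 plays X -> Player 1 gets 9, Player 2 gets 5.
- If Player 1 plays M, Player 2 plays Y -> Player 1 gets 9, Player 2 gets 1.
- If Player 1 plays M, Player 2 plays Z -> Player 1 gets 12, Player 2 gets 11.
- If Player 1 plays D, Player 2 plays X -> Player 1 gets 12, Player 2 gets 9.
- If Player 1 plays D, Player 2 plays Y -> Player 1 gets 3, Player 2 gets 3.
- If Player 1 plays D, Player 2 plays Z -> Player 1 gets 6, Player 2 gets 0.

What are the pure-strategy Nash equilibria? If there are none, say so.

Pure-strategy Nash equilibria: (U, Y); (M, Z); (D, X)

Player 1 against X: payoffs 1, 9, 12 → best response D.
Player 1 against Y: payoffs 12, 9, 3 → best response U.
Player 1 against Z: payoffs 3, 12, 6 → best response M.
Player 2 against U: payoffs 8, 10, 9 → best response Y.
Player 2 against M: payoffs 5, 1, 11 → best response Z.
Player 2 against D: payoffs 9, 3, 0 → best response X.
Mutual best responses: (U, Y); (M, Z); (D, X).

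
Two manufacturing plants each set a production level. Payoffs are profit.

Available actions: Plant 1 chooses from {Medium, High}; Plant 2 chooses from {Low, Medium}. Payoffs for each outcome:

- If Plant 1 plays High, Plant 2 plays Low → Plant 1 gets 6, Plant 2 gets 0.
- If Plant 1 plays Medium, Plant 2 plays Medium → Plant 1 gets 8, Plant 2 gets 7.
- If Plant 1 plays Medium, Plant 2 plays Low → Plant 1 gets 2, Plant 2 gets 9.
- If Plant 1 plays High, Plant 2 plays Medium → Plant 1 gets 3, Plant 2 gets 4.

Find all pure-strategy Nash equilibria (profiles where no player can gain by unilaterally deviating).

This game has no pure Nash equilibrium.

Plant 1 against Low: payoffs 2, 6 → best response High.
Plant 1 against Medium: payoffs 8, 3 → best response Medium.
Plant 2 against Medium: payoffs 9, 7 → best response Low.
Plant 2 against High: payoffs 0, 4 → best response Medium.
No profile is a mutual best response for all players.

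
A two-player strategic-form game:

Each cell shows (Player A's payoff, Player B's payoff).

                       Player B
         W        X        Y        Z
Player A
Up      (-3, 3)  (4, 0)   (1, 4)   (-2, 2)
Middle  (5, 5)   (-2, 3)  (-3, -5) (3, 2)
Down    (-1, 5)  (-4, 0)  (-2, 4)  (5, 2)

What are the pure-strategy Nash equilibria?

For each strategy profile, look for a profitable unilateral deviation.
(Up, W): Player A can switch to Middle (-3 → 5). Not NE.
(Up, X): Player B can switch to W (0 → 3). Not NE.
(Up, Y): Player A gets 1, best alternative -2; Player B gets 4, best alternative 3. No profitable deviation — NE.
(Up, Z): Player A can switch to Middle (-2 → 3). Not NE.
(Middle, W): Player A gets 5, best alternative -1; Player B gets 5, best alternative 3. No profitable deviation — NE.
(Middle, X): Player A can switch to Up (-2 → 4). Not NE.
(Middle, Y): Player A can switch to Up (-3 → 1). Not NE.
(Middle, Z): Player A can switch to Down (3 → 5). Not NE.
(The remaining 4 profiles each have a profitable deviation by the same check.)

The pure Nash equilibria are (Up, Y); (Middle, W).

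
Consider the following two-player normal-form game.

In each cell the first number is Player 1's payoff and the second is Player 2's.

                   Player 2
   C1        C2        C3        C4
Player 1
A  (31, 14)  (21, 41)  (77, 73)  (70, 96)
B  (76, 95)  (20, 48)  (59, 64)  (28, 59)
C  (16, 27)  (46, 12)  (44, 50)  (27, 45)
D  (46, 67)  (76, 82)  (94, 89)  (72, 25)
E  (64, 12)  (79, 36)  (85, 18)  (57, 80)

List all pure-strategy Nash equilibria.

(A, C1): Player 1 can switch to B (31 → 76). Not NE.
(A, C2): Player 1 can switch to C (21 → 46). Not NE.
(A, C3): Player 1 can switch to D (77 → 94). Not NE.
(A, C4): Player 1 can switch to D (70 → 72). Not NE.
(B, C1): Player 1 gets 76, best alternative 64; Player 2 gets 95, best alternative 64. No profitable deviation — NE.
(B, C2): Player 1 can switch to A (20 → 21). Not NE.
(B, C3): Player 1 can switch to A (59 → 77). Not NE.
(B, C4): Player 1 can switch to A (28 → 70). Not NE.
(C, C1): Player 1 can switch to A (16 → 31). Not NE.
(D, C3): Player 1 gets 94, best alternative 85; Player 2 gets 89, best alternative 82. No profitable deviation — NE.
(The remaining 10 profiles each have a profitable deviation by the same check.)

(B, C1), (D, C3)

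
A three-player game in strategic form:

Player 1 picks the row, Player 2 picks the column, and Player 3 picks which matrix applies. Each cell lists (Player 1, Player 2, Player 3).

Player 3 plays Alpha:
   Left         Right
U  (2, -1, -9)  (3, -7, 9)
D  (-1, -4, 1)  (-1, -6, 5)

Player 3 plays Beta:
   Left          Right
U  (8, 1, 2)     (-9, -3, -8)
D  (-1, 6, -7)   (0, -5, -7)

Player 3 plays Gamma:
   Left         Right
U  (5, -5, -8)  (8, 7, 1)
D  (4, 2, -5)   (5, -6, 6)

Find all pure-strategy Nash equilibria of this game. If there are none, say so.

Player 1 against (Left, Alpha): payoffs 2, -1 → best response U.
Player 1 against (Left, Beta): payoffs 8, -1 → best response U.
Player 1 against (Left, Gamma): payoffs 5, 4 → best response U.
Player 1 against (Right, Alpha): payoffs 3, -1 → best response U.
Player 1 against (Right, Beta): payoffs -9, 0 → best response D.
Player 1 against (Right, Gamma): payoffs 8, 5 → best response U.
Player 2 against (U, Alpha): payoffs -1, -7 → best response Left.
Player 2 against (U, Beta): payoffs 1, -3 → best response Left.
Player 2 against (U, Gamma): payoffs -5, 7 → best response Right.
Player 2 against (D, Alpha): payoffs -4, -6 → best response Left.
Player 2 against (D, Beta): payoffs 6, -5 → best response Left.
Player 2 against (D, Gamma): payoffs 2, -6 → best response Left.
Player 3 against (U, Left): payoffs -9, 2, -8 → best response Beta.
Player 3 against (U, Right): payoffs 9, -8, 1 → best response Alpha.
Player 3 against (D, Left): payoffs 1, -7, -5 → best response Alpha.
Player 3 against (D, Right): payoffs 5, -7, 6 → best response Gamma.
Mutual best responses: (U, Left, Beta).

Pure NE: (U, Left, Beta)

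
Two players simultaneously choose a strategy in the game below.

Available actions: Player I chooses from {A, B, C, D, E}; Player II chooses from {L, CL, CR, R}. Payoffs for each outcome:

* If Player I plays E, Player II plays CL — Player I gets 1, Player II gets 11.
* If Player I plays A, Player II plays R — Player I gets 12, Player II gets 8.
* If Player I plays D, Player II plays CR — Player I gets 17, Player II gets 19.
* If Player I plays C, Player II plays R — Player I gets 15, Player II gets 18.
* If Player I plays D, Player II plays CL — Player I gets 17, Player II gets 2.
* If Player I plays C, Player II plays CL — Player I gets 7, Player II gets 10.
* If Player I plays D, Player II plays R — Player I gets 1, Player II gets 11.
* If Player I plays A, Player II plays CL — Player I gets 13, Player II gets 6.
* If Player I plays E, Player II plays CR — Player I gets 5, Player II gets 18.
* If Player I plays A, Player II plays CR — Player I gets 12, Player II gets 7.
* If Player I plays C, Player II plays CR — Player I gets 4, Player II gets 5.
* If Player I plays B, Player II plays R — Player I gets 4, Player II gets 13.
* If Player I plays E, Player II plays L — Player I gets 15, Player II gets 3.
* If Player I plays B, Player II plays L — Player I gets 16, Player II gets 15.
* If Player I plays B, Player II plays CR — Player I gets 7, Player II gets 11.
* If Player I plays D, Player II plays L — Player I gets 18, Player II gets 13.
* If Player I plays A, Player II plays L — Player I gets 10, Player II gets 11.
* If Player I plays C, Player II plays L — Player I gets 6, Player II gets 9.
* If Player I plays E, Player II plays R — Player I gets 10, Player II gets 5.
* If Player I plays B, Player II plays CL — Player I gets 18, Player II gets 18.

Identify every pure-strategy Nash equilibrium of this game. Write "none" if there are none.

Pure-strategy Nash equilibria: (B, CL); (C, R); (D, CR)

(A, L): Player I can switch to B (10 → 16). Not NE.
(A, CL): Player I can switch to B (13 → 18). Not NE.
(A, CR): Player I can switch to D (12 → 17). Not NE.
(A, R): Player I can switch to C (12 → 15). Not NE.
(B, L): Player I can switch to D (16 → 18). Not NE.
(B, CL): Player I gets 18, best alternative 17; Player II gets 18, best alternative 15. No profitable deviation — NE.
(B, CR): Player I can switch to A (7 → 12). Not NE.
(B, R): Player I can switch to A (4 → 12). Not NE.
(C, L): Player I can switch to A (6 → 10). Not NE.
(C, CL): Player I can switch to A (7 → 13). Not NE.
(C, CR): Player I can switch to A (4 → 12). Not NE.
(C, R): Player I gets 15, best alternative 12; Player II gets 18, best alternative 10. No profitable deviation — NE.
(D, CR): Player I gets 17, best alternative 12; Player II gets 19, best alternative 13. No profitable deviation — NE.
(The remaining 7 profiles each have a profitable deviation by the same check.)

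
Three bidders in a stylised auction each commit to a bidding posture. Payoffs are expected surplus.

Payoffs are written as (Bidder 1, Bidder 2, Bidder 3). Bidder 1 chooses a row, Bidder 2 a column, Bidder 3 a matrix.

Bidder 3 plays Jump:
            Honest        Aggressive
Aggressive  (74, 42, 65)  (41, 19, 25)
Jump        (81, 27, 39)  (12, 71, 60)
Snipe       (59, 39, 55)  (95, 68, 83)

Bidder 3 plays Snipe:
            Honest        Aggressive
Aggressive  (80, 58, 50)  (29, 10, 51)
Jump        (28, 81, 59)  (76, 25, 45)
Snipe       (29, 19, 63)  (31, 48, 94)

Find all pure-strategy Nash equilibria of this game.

There is no pure-strategy Nash equilibrium.

(Aggressive, Honest, Jump): Bidder 1 can switch to Jump (74 → 81). Not NE.
(Aggressive, Honest, Snipe): Bidder 3 can switch to Jump (50 → 65). Not NE.
(Aggressive, Aggressive, Jump): Bidder 1 can switch to Snipe (41 → 95). Not NE.
(Aggressive, Aggressive, Snipe): Bidder 1 can switch to Jump (29 → 76). Not NE.
(Jump, Honest, Jump): Bidder 2 can switch to Aggressive (27 → 71). Not NE.
(Jump, Honest, Snipe): Bidder 1 can switch to Aggressive (28 → 80). Not NE.
(The remaining 6 profiles each have a profitable deviation by the same check.)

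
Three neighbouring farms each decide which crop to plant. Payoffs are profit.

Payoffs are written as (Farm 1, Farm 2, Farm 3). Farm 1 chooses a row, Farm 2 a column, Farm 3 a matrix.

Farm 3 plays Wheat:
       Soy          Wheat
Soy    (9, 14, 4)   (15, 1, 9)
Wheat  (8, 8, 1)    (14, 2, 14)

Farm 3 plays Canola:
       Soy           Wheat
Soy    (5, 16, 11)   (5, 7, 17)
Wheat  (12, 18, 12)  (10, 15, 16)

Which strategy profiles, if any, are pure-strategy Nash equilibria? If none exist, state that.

Pure NE: (Wheat, Soy, Canola)

Mark each player's best response to every combination of opponents' strategies; a profile where every player is best-responding is a pure Nash equilibrium.
Farm 1 against (Soy, Wheat): payoffs 9, 8 → best response Soy.
Farm 1 against (Soy, Canola): payoffs 5, 12 → best response Wheat.
Farm 1 against (Wheat, Wheat): payoffs 15, 14 → best response Soy.
Farm 1 against (Wheat, Canola): payoffs 5, 10 → best response Wheat.
Farm 2 against (Soy, Wheat): payoffs 14, 1 → best response Soy.
Farm 2 against (Soy, Canola): payoffs 16, 7 → best response Soy.
Farm 2 against (Wheat, Wheat): payoffs 8, 2 → best response Soy.
Farm 2 against (Wheat, Canola): payoffs 18, 15 → best response Soy.
Farm 3 against (Soy, Soy): payoffs 4, 11 → best response Canola.
Farm 3 against (Soy, Wheat): payoffs 9, 17 → best response Canola.
Farm 3 against (Wheat, Soy): payoffs 1, 12 → best response Canola.
Farm 3 against (Wheat, Wheat): payoffs 14, 16 → best response Canola.
Mutual best responses: (Wheat, Soy, Canola).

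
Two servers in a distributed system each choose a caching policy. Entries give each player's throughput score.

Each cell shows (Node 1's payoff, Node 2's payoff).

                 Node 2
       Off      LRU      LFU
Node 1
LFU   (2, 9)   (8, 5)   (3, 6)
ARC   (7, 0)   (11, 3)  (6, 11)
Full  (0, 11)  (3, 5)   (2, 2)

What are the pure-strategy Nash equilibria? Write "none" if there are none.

Pure NE: (ARC, LFU)

For each player, find the best response to each opponent profile; mutual best responses are the pure NE.
Node 1 against Off: payoffs 2, 7, 0 → best response ARC.
Node 1 against LRU: payoffs 8, 11, 3 → best response ARC.
Node 1 against LFU: payoffs 3, 6, 2 → best response ARC.
Node 2 against LFU: payoffs 9, 5, 6 → best response Off.
Node 2 against ARC: payoffs 0, 3, 11 → best response LFU.
Node 2 against Full: payoffs 11, 5, 2 → best response Off.
Mutual best responses: (ARC, LFU).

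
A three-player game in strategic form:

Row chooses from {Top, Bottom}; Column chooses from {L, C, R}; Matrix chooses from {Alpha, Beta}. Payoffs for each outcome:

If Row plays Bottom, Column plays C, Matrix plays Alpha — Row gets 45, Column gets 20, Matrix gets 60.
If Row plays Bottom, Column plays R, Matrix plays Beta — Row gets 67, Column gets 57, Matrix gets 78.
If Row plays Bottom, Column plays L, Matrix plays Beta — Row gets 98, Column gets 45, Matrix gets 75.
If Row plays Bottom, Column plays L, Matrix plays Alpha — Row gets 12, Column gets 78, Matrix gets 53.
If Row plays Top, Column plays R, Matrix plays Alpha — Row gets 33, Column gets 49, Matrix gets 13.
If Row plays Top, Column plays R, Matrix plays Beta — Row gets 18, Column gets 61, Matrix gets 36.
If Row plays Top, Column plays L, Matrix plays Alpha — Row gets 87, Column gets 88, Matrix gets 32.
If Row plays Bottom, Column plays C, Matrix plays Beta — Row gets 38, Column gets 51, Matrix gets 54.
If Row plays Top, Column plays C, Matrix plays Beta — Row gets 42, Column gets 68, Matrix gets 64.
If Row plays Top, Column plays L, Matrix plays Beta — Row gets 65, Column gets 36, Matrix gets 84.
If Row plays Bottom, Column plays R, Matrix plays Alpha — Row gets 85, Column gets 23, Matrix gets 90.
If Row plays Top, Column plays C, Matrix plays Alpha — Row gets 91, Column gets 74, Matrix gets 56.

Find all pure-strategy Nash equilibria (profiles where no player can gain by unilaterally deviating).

Pure NE: (Top, C, Beta)

(Top, L, Alpha): Matrix can switch to Beta (32 → 84). Not NE.
(Top, L, Beta): Row can switch to Bottom (65 → 98). Not NE.
(Top, C, Alpha): Column can switch to L (74 → 88). Not NE.
(Top, C, Beta): Row gets 42, best alternative 38; Column gets 68, best alternative 61; Matrix gets 64, best alternative 56. No profitable deviation — NE.
(Top, R, Alpha): Row can switch to Bottom (33 → 85). Not NE.
(Top, R, Beta): Row can switch to Bottom (18 → 67). Not NE.
(Bottom, L, Alpha): Row can switch to Top (12 → 87). Not NE.
(Bottom, L, Beta): Column can switch to C (45 → 51). Not NE.
(Bottom, C, Alpha): Row can switch to Top (45 → 91). Not NE.
(The remaining 3 profiles each have a profitable deviation by the same check.)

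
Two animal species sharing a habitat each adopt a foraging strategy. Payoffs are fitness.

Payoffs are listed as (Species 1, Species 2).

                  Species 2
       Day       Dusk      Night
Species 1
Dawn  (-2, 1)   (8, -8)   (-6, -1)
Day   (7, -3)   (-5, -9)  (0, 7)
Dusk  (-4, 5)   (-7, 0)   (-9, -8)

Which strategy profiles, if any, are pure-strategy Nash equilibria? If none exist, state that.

Pure NE: (Day, Night)

(Dawn, Day): Species 1 can switch to Day (-2 → 7). Not NE.
(Dawn, Dusk): Species 2 can switch to Day (-8 → 1). Not NE.
(Dawn, Night): Species 1 can switch to Day (-6 → 0). Not NE.
(Day, Day): Species 2 can switch to Night (-3 → 7). Not NE.
(Day, Dusk): Species 1 can switch to Dawn (-5 → 8). Not NE.
(Day, Night): Species 1 gets 0, best alternative -6; Species 2 gets 7, best alternative -3. No profitable deviation — NE.
(Dusk, Day): Species 1 can switch to Dawn (-4 → -2). Not NE.
(Dusk, Dusk): Species 1 can switch to Dawn (-7 → 8). Not NE.
(Dusk, Night): Species 1 can switch to Dawn (-9 → -6). Not NE.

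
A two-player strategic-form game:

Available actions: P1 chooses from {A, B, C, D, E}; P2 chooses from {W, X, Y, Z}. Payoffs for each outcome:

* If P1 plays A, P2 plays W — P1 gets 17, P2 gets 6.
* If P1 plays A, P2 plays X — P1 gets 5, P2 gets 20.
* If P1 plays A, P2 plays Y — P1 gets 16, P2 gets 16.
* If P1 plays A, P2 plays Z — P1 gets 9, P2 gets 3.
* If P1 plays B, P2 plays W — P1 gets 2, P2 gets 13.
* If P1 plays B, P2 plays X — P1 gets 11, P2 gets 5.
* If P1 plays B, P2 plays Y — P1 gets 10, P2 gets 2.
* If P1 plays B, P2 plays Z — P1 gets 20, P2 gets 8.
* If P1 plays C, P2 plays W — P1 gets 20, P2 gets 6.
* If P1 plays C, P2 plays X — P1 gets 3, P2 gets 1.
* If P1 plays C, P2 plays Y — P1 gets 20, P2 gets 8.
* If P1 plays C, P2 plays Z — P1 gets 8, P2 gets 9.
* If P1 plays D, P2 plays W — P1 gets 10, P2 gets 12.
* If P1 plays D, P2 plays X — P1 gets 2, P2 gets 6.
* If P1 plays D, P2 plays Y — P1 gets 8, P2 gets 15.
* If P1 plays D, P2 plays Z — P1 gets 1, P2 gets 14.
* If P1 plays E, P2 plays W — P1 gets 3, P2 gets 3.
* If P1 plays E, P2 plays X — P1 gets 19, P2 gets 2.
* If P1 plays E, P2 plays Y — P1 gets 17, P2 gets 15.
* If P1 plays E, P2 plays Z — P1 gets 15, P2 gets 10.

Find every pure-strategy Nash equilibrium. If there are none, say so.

No pure-strategy Nash equilibrium.

P1 against W: payoffs 17, 2, 20, 10, 3 → best response C.
P1 against X: payoffs 5, 11, 3, 2, 19 → best response E.
P1 against Y: payoffs 16, 10, 20, 8, 17 → best response C.
P1 against Z: payoffs 9, 20, 8, 1, 15 → best response B.
P2 against A: payoffs 6, 20, 16, 3 → best response X.
P2 against B: payoffs 13, 5, 2, 8 → best response W.
P2 against C: payoffs 6, 1, 8, 9 → best response Z.
P2 against D: payoffs 12, 6, 15, 14 → best response Y.
P2 against E: payoffs 3, 2, 15, 10 → best response Y.
No profile is a mutual best response for all players.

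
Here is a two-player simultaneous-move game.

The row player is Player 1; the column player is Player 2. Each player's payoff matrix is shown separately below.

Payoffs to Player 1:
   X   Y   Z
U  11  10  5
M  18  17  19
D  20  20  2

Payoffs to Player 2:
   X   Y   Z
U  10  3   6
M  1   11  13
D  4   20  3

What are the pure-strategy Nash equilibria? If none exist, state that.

(M, Z) and (D, Y)

Mark each player's best response to every combination of opponents' strategies; a profile where every player is best-responding is a pure Nash equilibrium.
Player 1 against X: payoffs 11, 18, 20 → best response D.
Player 1 against Y: payoffs 10, 17, 20 → best response D.
Player 1 against Z: payoffs 5, 19, 2 → best response M.
Player 2 against U: payoffs 10, 3, 6 → best response X.
Player 2 against M: payoffs 1, 11, 13 → best response Z.
Player 2 against D: payoffs 4, 20, 3 → best response Y.
Mutual best responses: (M, Z); (D, Y).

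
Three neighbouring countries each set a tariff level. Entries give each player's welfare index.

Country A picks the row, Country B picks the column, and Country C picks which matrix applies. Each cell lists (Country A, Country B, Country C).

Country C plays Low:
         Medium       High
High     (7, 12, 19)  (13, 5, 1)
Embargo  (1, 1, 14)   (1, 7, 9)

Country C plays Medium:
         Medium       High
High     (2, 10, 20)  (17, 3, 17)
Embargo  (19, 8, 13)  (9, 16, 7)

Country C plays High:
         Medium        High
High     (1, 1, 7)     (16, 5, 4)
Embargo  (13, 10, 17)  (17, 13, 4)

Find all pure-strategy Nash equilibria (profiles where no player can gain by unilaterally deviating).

(High, Medium, Low): Country C can switch to Medium (19 → 20). Not NE.
(High, Medium, Medium): Country A can switch to Embargo (2 → 19). Not NE.
(High, Medium, High): Country A can switch to Embargo (1 → 13). Not NE.
(High, High, Low): Country B can switch to Medium (5 → 12). Not NE.
(High, High, Medium): Country B can switch to Medium (3 → 10). Not NE.
(High, High, High): Country A can switch to Embargo (16 → 17). Not NE.
(Embargo, Medium, Low): Country A can switch to High (1 → 7). Not NE.
(Embargo, Medium, Medium): Country B can switch to High (8 → 16). Not NE.
(Embargo, Medium, High): Country B can switch to High (10 → 13). Not NE.
(Embargo, High, Low): Country A can switch to High (1 → 13). Not NE.
(The remaining 2 profiles each have a profitable deviation by the same check.)

This game has no pure Nash equilibrium.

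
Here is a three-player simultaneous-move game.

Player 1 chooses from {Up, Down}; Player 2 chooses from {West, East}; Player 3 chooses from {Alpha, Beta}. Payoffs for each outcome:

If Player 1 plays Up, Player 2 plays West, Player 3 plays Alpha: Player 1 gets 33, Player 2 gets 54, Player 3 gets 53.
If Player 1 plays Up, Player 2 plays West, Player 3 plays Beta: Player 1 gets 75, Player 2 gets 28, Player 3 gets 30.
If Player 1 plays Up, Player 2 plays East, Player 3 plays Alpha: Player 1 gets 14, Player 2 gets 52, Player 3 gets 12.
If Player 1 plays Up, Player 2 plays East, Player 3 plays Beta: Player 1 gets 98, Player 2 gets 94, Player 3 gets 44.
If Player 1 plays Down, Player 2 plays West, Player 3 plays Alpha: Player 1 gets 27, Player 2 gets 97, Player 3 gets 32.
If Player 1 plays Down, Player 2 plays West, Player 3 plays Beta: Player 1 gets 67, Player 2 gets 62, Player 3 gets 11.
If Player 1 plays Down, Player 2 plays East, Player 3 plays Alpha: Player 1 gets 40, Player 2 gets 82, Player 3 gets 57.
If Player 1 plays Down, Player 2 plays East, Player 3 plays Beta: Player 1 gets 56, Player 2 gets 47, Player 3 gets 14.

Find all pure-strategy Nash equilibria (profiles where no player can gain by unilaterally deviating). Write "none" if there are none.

Pure-strategy Nash equilibria: (Up, West, Alpha), (Up, East, Beta)

(Up, West, Alpha): Player 1 gets 33, best alternative 27; Player 2 gets 54, best alternative 52; Player 3 gets 53, best alternative 30. No profitable deviation — NE.
(Up, West, Beta): Player 2 can switch to East (28 → 94). Not NE.
(Up, East, Alpha): Player 1 can switch to Down (14 → 40). Not NE.
(Up, East, Beta): Player 1 gets 98, best alternative 56; Player 2 gets 94, best alternative 28; Player 3 gets 44, best alternative 12. No profitable deviation — NE.
(Down, West, Alpha): Player 1 can switch to Up (27 → 33). Not NE.
(Down, West, Beta): Player 1 can switch to Up (67 → 75). Not NE.
(Down, East, Alpha): Player 2 can switch to West (82 → 97). Not NE.
(Down, East, Beta): Player 1 can switch to Up (56 → 98). Not NE.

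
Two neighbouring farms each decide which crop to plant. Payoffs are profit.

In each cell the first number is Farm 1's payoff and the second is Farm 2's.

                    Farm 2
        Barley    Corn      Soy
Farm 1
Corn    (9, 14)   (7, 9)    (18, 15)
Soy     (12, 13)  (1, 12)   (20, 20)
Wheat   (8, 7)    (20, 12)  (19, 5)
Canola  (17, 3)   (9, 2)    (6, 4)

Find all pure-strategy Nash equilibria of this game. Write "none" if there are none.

The pure Nash equilibria are (Soy, Soy) and (Wheat, Corn).

Check each profile: it is a Nash equilibrium iff no player can strictly gain by switching unilaterally.
(Corn, Barley): Farm 1 can switch to Soy (9 → 12). Not NE.
(Corn, Corn): Farm 1 can switch to Wheat (7 → 20). Not NE.
(Corn, Soy): Farm 1 can switch to Soy (18 → 20). Not NE.
(Soy, Barley): Farm 1 can switch to Canola (12 → 17). Not NE.
(Soy, Corn): Farm 1 can switch to Corn (1 → 7). Not NE.
(Soy, Soy): Farm 1 gets 20, best alternative 19; Farm 2 gets 20, best alternative 13. No profitable deviation — NE.
(Wheat, Barley): Farm 1 can switch to Corn (8 → 9). Not NE.
(Wheat, Corn): Farm 1 gets 20, best alternative 9; Farm 2 gets 12, best alternative 7. No profitable deviation — NE.
(Wheat, Soy): Farm 1 can switch to Soy (19 → 20). Not NE.
(Canola, Barley): Farm 2 can switch to Soy (3 → 4). Not NE.
(Canola, Corn): Farm 1 can switch to Wheat (9 → 20). Not NE.
(Canola, Soy): Farm 1 can switch to Corn (6 → 18). Not NE.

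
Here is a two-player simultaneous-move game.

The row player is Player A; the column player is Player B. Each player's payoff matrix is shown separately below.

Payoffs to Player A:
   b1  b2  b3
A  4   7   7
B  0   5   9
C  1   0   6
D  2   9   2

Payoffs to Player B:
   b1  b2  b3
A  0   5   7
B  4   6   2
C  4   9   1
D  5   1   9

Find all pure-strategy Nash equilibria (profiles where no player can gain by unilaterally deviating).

No pure-strategy Nash equilibrium.

For each player, find the best response to each opponent profile; mutual best responses are the pure NE.
Player A against b1: payoffs 4, 0, 1, 2 → best response A.
Player A against b2: payoffs 7, 5, 0, 9 → best response D.
Player A against b3: payoffs 7, 9, 6, 2 → best response B.
Player B against A: payoffs 0, 5, 7 → best response b3.
Player B against B: payoffs 4, 6, 2 → best response b2.
Player B against C: payoffs 4, 9, 1 → best response b2.
Player B against D: payoffs 5, 1, 9 → best response b3.
No profile is a mutual best response for all players.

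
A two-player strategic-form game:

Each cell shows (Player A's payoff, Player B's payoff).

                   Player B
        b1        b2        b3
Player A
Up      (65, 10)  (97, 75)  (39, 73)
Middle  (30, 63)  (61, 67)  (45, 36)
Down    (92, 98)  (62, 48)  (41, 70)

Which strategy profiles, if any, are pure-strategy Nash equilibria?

The pure Nash equilibria are (Up, b2) and (Down, b1).

For each strategy profile, look for a profitable unilateral deviation.
(Up, b1): Player A can switch to Down (65 → 92). Not NE.
(Up, b2): Player A gets 97, best alternative 62; Player B gets 75, best alternative 73. No profitable deviation — NE.
(Up, b3): Player A can switch to Middle (39 → 45). Not NE.
(Middle, b1): Player A can switch to Up (30 → 65). Not NE.
(Middle, b2): Player A can switch to Up (61 → 97). Not NE.
(Middle, b3): Player B can switch to b1 (36 → 63). Not NE.
(Down, b1): Player A gets 92, best alternative 65; Player B gets 98, best alternative 70. No profitable deviation — NE.
(Down, b2): Player A can switch to Up (62 → 97). Not NE.
(Down, b3): Player A can switch to Middle (41 → 45). Not NE.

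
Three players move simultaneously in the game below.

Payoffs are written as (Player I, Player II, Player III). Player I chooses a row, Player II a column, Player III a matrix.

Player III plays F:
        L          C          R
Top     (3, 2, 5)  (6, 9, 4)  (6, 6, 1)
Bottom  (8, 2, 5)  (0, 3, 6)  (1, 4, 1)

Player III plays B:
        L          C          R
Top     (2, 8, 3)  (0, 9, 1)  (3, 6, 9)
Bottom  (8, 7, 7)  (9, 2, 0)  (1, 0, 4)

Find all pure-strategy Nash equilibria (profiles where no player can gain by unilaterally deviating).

Player I against (L, F): payoffs 3, 8 → best response Bottom.
Player I against (L, B): payoffs 2, 8 → best response Bottom.
Player I against (C, F): payoffs 6, 0 → best response Top.
Player I against (C, B): payoffs 0, 9 → best response Bottom.
Player I against (R, F): payoffs 6, 1 → best response Top.
Player I against (R, B): payoffs 3, 1 → best response Top.
Player II against (Top, F): payoffs 2, 9, 6 → best response C.
Player II against (Top, B): payoffs 8, 9, 6 → best response C.
Player II against (Bottom, F): payoffs 2, 3, 4 → best response R.
Player II against (Bottom, B): payoffs 7, 2, 0 → best response L.
Player III against (Top, L): payoffs 5, 3 → best response F.
Player III against (Top, C): payoffs 4, 1 → best response F.
Player III against (Top, R): payoffs 1, 9 → best response B.
Player III against (Bottom, L): payoffs 5, 7 → best response B.
Player III against (Bottom, C): payoffs 6, 0 → best response F.
Player III against (Bottom, R): payoffs 1, 4 → best response B.
Mutual best responses: (Top, C, F); (Bottom, L, B).

The pure Nash equilibria are (Top, C, F), (Bottom, L, B).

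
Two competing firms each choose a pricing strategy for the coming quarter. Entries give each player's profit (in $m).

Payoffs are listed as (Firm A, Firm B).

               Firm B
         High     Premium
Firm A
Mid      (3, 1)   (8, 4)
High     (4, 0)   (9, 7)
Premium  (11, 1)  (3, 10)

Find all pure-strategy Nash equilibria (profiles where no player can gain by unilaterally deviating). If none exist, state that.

The unique pure-strategy Nash equilibrium is (High, Premium).

Firm A against High: payoffs 3, 4, 11 → best response Premium.
Firm A against Premium: payoffs 8, 9, 3 → best response High.
Firm B against Mid: payoffs 1, 4 → best response Premium.
Firm B against High: payoffs 0, 7 → best response Premium.
Firm B against Premium: payoffs 1, 10 → best response Premium.
Mutual best responses: (High, Premium).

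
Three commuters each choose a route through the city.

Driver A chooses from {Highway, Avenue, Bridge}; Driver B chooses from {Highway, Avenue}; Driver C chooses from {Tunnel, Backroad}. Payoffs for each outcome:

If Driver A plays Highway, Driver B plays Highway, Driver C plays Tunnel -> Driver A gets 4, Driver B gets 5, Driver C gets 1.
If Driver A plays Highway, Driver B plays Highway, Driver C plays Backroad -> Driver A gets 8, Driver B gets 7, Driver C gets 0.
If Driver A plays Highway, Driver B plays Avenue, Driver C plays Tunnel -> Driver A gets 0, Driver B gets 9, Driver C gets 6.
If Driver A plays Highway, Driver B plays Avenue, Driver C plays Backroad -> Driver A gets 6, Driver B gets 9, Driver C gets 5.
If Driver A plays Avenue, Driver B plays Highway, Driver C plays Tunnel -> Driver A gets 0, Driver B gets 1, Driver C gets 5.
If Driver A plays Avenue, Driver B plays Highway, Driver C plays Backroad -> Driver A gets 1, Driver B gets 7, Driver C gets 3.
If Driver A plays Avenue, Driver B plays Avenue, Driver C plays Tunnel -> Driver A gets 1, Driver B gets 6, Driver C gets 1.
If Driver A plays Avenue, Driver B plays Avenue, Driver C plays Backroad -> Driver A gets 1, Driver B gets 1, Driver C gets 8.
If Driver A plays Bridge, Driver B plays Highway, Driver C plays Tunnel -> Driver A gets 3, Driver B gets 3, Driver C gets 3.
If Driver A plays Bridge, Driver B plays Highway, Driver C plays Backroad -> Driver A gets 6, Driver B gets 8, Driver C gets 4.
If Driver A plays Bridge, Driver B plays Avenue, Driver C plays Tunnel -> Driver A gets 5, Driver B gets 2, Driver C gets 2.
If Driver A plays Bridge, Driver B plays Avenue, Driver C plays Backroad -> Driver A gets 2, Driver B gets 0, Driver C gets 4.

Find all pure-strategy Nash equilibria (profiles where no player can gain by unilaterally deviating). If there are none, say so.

(Highway, Highway, Tunnel): Driver B can switch to Avenue (5 → 9). Not NE.
(Highway, Highway, Backroad): Driver B can switch to Avenue (7 → 9). Not NE.
(Highway, Avenue, Tunnel): Driver A can switch to Avenue (0 → 1). Not NE.
(Highway, Avenue, Backroad): Driver C can switch to Tunnel (5 → 6). Not NE.
(Avenue, Highway, Tunnel): Driver A can switch to Highway (0 → 4). Not NE.
(Avenue, Highway, Backroad): Driver A can switch to Highway (1 → 8). Not NE.
(Avenue, Avenue, Tunnel): Driver A can switch to Bridge (1 → 5). Not NE.
(Avenue, Avenue, Backroad): Driver A can switch to Highway (1 → 6). Not NE.
(The remaining 4 profiles each have a profitable deviation by the same check.)

There is no pure-strategy Nash equilibrium.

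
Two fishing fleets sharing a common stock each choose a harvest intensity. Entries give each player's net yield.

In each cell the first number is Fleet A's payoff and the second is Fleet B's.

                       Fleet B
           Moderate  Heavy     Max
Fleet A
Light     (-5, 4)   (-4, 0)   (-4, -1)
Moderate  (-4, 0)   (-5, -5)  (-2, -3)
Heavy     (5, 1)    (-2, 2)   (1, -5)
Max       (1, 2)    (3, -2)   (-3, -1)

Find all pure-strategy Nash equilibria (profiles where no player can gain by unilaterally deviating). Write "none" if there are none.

This game has no pure Nash equilibrium.

Fleet A against Moderate: payoffs -5, -4, 5, 1 → best response Heavy.
Fleet A against Heavy: payoffs -4, -5, -2, 3 → best response Max.
Fleet A against Max: payoffs -4, -2, 1, -3 → best response Heavy.
Fleet B against Light: payoffs 4, 0, -1 → best response Moderate.
Fleet B against Moderate: payoffs 0, -5, -3 → best response Moderate.
Fleet B against Heavy: payoffs 1, 2, -5 → best response Heavy.
Fleet B against Max: payoffs 2, -2, -1 → best response Moderate.
No profile is a mutual best response for all players.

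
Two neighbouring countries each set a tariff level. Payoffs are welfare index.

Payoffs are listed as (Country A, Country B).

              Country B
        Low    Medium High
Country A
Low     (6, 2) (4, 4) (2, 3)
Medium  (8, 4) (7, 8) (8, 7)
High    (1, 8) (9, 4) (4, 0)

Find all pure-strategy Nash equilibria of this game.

There is no pure-strategy Nash equilibrium.

(Low, Low): Country A can switch to Medium (6 → 8). Not NE.
(Low, Medium): Country A can switch to Medium (4 → 7). Not NE.
(Low, High): Country A can switch to Medium (2 → 8). Not NE.
(Medium, Low): Country B can switch to Medium (4 → 8). Not NE.
(Medium, Medium): Country A can switch to High (7 → 9). Not NE.
(Medium, High): Country B can switch to Medium (7 → 8). Not NE.
(High, Low): Country A can switch to Low (1 → 6). Not NE.
(High, Medium): Country B can switch to Low (4 → 8). Not NE.
(The remaining 1 profile has a profitable deviation by the same check.)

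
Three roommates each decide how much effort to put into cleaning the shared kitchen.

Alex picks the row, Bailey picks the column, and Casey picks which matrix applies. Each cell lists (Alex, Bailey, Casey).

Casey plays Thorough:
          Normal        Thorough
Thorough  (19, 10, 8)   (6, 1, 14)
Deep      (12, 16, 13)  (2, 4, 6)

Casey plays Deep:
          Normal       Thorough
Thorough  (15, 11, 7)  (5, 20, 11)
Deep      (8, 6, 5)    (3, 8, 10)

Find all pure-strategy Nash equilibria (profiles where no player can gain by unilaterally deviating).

Alex against (Normal, Thorough): payoffs 19, 12 → best response Thorough.
Alex against (Normal, Deep): payoffs 15, 8 → best response Thorough.
Alex against (Thorough, Thorough): payoffs 6, 2 → best response Thorough.
Alex against (Thorough, Deep): payoffs 5, 3 → best response Thorough.
Bailey against (Thorough, Thorough): payoffs 10, 1 → best response Normal.
Bailey against (Thorough, Deep): payoffs 11, 20 → best response Thorough.
Bailey against (Deep, Thorough): payoffs 16, 4 → best response Normal.
Bailey against (Deep, Deep): payoffs 6, 8 → best response Thorough.
Casey against (Thorough, Normal): payoffs 8, 7 → best response Thorough.
Casey against (Thorough, Thorough): payoffs 14, 11 → best response Thorough.
Casey against (Deep, Normal): payoffs 13, 5 → best response Thorough.
Casey against (Deep, Thorough): payoffs 6, 10 → best response Deep.
Mutual best responses: (Thorough, Normal, Thorough).

Pure NE: (Thorough, Normal, Thorough)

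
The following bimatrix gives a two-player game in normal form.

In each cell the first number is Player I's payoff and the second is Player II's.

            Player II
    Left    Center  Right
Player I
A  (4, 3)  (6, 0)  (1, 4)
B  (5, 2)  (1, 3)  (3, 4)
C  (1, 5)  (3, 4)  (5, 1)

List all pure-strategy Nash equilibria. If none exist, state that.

This game has no pure Nash equilibrium.

Player I against Left: payoffs 4, 5, 1 → best response B.
Player I against Center: payoffs 6, 1, 3 → best response A.
Player I against Right: payoffs 1, 3, 5 → best response C.
Player II against A: payoffs 3, 0, 4 → best response Right.
Player II against B: payoffs 2, 3, 4 → best response Right.
Player II against C: payoffs 5, 4, 1 → best response Left.
No profile is a mutual best response for all players.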